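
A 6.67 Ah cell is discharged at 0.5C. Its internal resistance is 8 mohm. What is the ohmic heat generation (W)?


Convert: R = 8 mohm = 0.008 ohm
Step 1: I = C_rate * capacity = 0.5 * 6.67 = 3.335 A
Step 2: Q = I^2 * R = 3.335^2 * 0.008 = 11.122 * 0.008 = 0.08898 W

0.08898 W


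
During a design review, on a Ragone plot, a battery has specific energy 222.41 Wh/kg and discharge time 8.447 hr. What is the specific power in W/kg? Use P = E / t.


P_specific = E / t = 222.41 / 8.447 = 26.33 W/kg

26.33 W/kg


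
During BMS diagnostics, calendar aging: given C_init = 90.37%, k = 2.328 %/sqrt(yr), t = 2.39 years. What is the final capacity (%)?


Step 1: sqrt(2.39 yr) = 1.546
Step 2: drop = 2.328 * 1.546 = 3.5991
Step 3: C_final = 90.37 - 3.5991 = 86.77%

86.77%


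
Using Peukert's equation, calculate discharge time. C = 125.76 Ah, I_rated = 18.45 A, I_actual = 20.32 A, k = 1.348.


t_rated = C / I_rated = 125.76 / 18.45 = 6.8163 hr
(I_rated/I)^k = (0.90797)^1.348 = 0.87797
t = t_rated * (I_rated/I)^k = 6.8163 * 0.87797 = 5.985 hr

5.985 hr


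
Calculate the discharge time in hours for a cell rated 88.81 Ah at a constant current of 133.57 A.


Runtime = 88.81 Ah / 133.57 A = 0.6649 hr

0.6649 hr


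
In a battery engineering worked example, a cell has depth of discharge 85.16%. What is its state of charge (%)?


SOC = 100 - DOD = 100 - 85.16 = 14.84%

14.84%


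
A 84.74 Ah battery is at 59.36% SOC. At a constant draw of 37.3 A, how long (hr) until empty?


Step 1: remaining = SOC/100 * C_total = 59.36/100 * 84.74 = 50.302 Ah
Step 2: t = remaining / I = 50.302 / 37.3 = 1.349 hr

1.349 hr


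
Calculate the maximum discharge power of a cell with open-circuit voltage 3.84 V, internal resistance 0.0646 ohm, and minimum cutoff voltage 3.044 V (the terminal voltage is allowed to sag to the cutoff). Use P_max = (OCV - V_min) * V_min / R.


P_max = (OCV - V_min) * V_min / R = (3.84 - 3.044) * 3.044 / 0.0646 = 0.796 * 3.044 / 0.0646 = 37.51 W

37.51 W


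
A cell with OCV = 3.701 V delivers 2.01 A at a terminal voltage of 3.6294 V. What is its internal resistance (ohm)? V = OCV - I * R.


R = (OCV - V) / I = (3.701 - 3.6294) / 2.01 = 0.03562 ohm

0.03562 ohm


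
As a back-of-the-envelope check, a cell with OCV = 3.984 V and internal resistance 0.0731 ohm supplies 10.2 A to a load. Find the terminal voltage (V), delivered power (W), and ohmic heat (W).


Step 1: V_terminal = OCV - I*R = 3.984 - 10.2 * 0.0731 = 3.2384 V
Step 2: P_out = V_terminal * I = 3.2384 * 10.2 = 33.03 W
Step 3: Q = I^2 * R = 10.2^2 * 0.0731 = 7.605 W

V=3.2384 V, P=33.03 W, Q=7.605 W


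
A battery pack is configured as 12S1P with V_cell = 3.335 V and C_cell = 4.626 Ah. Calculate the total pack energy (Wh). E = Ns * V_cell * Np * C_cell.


V_pack = 12 * 3.335 = 40.02 V
C_pack = 1 * 4.626 = 4.626 Ah
E = V_pack * C_pack = 40.02 * 4.626 = 185.1 Wh

185.1 Wh


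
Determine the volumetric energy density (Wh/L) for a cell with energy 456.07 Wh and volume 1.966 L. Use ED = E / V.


ED = E / V = 456.07 / 1.966 = 232.0 Wh/L

232.0 Wh/L


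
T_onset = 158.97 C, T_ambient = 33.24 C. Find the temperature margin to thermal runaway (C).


margin = T_onset - T_ambient = 158.97 - 33.24 = 125.73 C

125.73 C


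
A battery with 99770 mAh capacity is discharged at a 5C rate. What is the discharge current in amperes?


Convert: capacity = 99770 mAh = 99.77 Ah
At 5C: I = 5 * 99.77 Ah = 498.85 A

498.85 A


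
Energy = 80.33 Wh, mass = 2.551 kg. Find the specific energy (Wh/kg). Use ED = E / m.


Specific energy = 80.33 Wh / 2.551 kg = 31.49 Wh/kg

31.49 Wh/kg


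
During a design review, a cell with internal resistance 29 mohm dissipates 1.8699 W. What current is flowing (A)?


Convert: R = 29 mohm = 0.029 ohm
I = sqrt(Q / R) = sqrt(1.8699 / 0.029) = sqrt(64.479) = 8.030 A

8.030 A


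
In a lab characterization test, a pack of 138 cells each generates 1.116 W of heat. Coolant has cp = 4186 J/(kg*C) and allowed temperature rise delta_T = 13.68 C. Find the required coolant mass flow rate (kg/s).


Q_total = 138 * 1.116 = 154.01 W
m_dot = Q_total / (cp * dT) = 154.01 / (4186 * 13.68) = 0.002689 kg/s

0.002689 kg/s


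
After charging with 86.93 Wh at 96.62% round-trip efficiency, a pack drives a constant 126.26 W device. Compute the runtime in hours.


Step 1: E_discharge = eta/100 * E_charge = 96.62/100 * 86.93 = 83.992 Wh
Step 2: t = E_discharge / P = 83.992 / 126.26 = 0.6652 hr

0.6652 hr


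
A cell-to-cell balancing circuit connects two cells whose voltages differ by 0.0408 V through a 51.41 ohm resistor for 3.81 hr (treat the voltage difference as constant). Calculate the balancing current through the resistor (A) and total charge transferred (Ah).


First, Ohm's law: I_bal = 0.0408 V / 51.41 ohm = 7.9362e-04 A
Then Q = I * t = 7.9362e-04 A * 3.81 hr = 0.003024 Ah

I=7.9362e-04 A, Q=0.003024 Ah


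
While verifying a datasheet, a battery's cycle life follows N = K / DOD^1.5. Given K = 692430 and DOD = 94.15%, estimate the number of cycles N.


DOD^1.5 = 913.55
N = K / DOD^1.5 = 692430 / 913.55 = 758.0

758.0 cycles


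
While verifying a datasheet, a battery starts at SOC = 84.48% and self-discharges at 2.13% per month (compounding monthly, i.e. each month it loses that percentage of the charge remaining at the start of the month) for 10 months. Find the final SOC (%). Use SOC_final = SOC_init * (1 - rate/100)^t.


Monthly retention factor = 1 - 2.13/100 = 0.9787
Over 10 months: factor^10 = 0.8063
SOC_final = 84.48 * 0.8063 = 68.12%

68.12%


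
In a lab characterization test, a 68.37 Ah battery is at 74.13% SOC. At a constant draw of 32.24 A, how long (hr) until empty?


Step 1: remaining = SOC/100 * C_total = 74.13/100 * 68.37 = 50.683 Ah
Step 2: t = remaining / I = 50.683 / 32.24 = 1.572 hr

1.572 hr


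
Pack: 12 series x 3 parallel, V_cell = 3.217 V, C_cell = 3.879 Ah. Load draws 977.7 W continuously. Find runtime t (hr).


Step 1: E_pack = Ns * V_cell * Np * C_cell = 12 * 3.217 * 3 * 3.879 = 449.23 Wh
Step 2: t = E_pack / P = 449.23 / 977.7 = 0.4595 hr

0.4595 hr


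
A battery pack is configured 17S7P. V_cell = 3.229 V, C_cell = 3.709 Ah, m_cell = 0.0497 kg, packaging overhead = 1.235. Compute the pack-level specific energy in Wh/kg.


Step 1: V_pack = 17 * 3.229 = 54.893 V
Step 2: C_pack = 7 * 3.709 = 25.963 Ah
Step 3: E_pack = V_pack * C_pack = 54.893 * 25.963 = 1425.2 Wh
Step 4: m_pack = 17 * 7 * 0.0497 * 1.235 = 7.3042 kg
Step 5: ED = E_pack / m_pack = 1425.2 / 7.3042 = 195.1 Wh/kg

195.1 Wh/kg


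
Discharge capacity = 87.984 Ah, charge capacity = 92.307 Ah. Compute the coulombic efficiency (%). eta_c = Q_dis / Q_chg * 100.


eta_c = Q_dis / Q_chg * 100 = 87.984 / 92.307 * 100 = 95.32%

95.32%


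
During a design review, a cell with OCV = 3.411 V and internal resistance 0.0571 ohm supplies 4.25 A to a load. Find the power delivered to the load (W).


Step 1: V_terminal = OCV - I*R = 3.411 - 4.25 * 0.0571 = 3.1683 V
Step 2: P_out = V_terminal * I = 3.1683 * 4.25 = 13.47 W

13.47 W


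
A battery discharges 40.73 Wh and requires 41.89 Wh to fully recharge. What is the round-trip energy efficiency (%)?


eta_e = E_dis / E_chg * 100 = 40.73 / 41.89 * 100 = 97.23%

97.23%


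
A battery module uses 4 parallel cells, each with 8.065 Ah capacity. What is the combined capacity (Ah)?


Parallel capacities add: 4 * 8.065 Ah = 32.26 Ah

32.26 Ah


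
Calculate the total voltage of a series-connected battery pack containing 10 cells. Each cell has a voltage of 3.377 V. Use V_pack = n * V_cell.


Series voltages add: 10 * 3.377 V = 33.77 V

33.77 V


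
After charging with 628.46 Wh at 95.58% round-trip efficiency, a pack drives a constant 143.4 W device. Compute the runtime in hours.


Step 1: E_discharge = eta/100 * E_charge = 95.58/100 * 628.46 = 600.68 Wh
Step 2: t = E_discharge / P = 600.68 / 143.4 = 4.189 hr

4.189 hr


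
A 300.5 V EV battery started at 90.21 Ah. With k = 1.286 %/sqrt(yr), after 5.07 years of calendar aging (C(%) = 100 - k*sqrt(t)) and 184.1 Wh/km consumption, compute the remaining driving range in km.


Step 1: capacity retention = 100 - 1.286 * sqrt(5.07) = 100 - 1.286 * 2.2517 = 97.104%
Step 2: C_now = 90.21 * 97.104/100 = 87.598 Ah
Step 3: E_pack = V * C_now = 300.5 * 87.598 = 26323 Wh
Step 4: range = E_pack / consumption = 26323 / 184.1 = 143.0 km

143.0 km


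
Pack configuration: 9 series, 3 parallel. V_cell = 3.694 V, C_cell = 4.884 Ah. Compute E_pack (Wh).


V_pack = 9 * 3.694 = 33.246 V
C_pack = 3 * 4.884 = 14.652 Ah
E = V_pack * C_pack = 33.246 * 14.652 = 487.1 Wh

487.1 Wh


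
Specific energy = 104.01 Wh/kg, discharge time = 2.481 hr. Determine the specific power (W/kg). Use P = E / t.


Specific power = 104.01 Wh/kg / 2.481 hr = 41.92 W/kg

41.92 W/kg


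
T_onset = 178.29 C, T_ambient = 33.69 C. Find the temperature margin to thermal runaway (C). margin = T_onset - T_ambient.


Safety margin = 178.29 C - 33.69 C = 144.6 C

144.6 C


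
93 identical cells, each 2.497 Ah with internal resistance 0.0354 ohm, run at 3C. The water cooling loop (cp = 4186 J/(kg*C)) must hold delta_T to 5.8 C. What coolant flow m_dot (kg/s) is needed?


Step 1: I = 3 * 2.497 = 7.491 A
Step 2: Q_cell = I^2 * R = 7.491^2 * 0.0354 = 1.9865 W
Step 3: Q_total = 93 * 1.9865 = 184.74 W
Step 4: m_dot = Q_total / (cp * dT) = 184.74 / (4186 * 5.8) = 0.007609 kg/s

0.007609 kg/s


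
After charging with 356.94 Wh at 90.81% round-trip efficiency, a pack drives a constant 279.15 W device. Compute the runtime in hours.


Step 1: E_discharge = eta/100 * E_charge = 90.81/100 * 356.94 = 324.14 Wh
Step 2: t = E_discharge / P = 324.14 / 279.15 = 1.161 hr

1.161 hr


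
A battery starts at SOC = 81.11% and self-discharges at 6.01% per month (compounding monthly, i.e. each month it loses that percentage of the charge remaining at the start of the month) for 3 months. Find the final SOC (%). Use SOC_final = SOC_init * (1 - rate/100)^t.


Monthly retention factor = 1 - 6.01/100 = 0.9399
Over 3 months: factor^3 = 0.83032
SOC_final = 81.11 * 0.83032 = 67.35%

67.35%


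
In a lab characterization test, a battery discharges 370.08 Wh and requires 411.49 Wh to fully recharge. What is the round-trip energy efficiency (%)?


eta_e = E_dis / E_chg * 100 = 370.08 / 411.49 * 100 = 89.94%

89.94%


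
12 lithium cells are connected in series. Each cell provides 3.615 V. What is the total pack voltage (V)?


V_pack = n * V_cell = 12 * 3.615 = 43.38 V

43.38 V


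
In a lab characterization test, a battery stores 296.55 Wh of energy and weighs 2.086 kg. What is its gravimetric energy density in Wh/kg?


Specific energy = 296.55 Wh / 2.086 kg = 142.2 Wh/kg

142.2 Wh/kg


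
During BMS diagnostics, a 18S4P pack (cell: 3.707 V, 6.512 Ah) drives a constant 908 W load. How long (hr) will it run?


Step 1: E_pack = Ns * V_cell * Np * C_cell = 18 * 3.707 * 4 * 6.512 = 1738.1 Wh
Step 2: t = E_pack / P = 1738.1 / 908 = 1.914 hr

1.914 hr


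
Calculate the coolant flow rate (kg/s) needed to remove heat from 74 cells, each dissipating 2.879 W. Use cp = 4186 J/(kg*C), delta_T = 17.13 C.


Step 1: Total heat Q = 74 * 2.879 W = 213.05 W
Step 2: denom = cp * dT = 4186 * 17.13 = 71706
Step 3: m_dot = 213.05 / 71706 = 0.002971 kg/s

0.002971 kg/s


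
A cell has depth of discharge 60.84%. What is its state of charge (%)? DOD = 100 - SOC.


SOC = 100 - DOD = 100 - 60.84 = 39.16%

39.16%


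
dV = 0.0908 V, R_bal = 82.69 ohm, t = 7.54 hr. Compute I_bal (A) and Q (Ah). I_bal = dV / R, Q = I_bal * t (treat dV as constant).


First, Ohm's law: I_bal = 0.0908 V / 82.69 ohm = 0.0010981 A
Then Q = I * t = 0.0010981 A * 7.54 hr = 0.008280 Ah

I=0.0010981 A, Q=0.008280 Ah


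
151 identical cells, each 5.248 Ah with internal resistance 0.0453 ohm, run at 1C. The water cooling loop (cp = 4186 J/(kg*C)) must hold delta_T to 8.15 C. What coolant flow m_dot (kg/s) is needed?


Step 1: I = 1 * 5.248 = 5.248 A
Step 2: Q_cell = I^2 * R = 5.248^2 * 0.0453 = 1.2476 W
Step 3: Q_total = 151 * 1.2476 = 188.39 W
Step 4: m_dot = Q_total / (cp * dT) = 188.39 / (4186 * 8.15) = 0.005522 kg/s

0.005522 kg/s


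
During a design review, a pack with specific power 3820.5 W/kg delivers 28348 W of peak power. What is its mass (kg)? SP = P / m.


m = P / SP = 28348 / 3820.5 = 7.420 kg

7.420 kg


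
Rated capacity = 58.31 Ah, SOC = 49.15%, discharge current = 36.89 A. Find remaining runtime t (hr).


Step 1: remaining = SOC/100 * C_total = 49.15/100 * 58.31 = 28.659 Ah
Step 2: t = remaining / I = 28.659 / 36.89 = 0.7769 hr

0.7769 hr


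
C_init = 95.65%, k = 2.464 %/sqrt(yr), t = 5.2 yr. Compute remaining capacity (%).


sqrt(t) = sqrt(5.2) = 2.2804
C_final = 95.65 - 2.464 * 2.2804 = 90.03%

90.03%


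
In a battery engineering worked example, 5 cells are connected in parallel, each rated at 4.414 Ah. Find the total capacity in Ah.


Parallel capacities add: 5 * 4.414 Ah = 22.07 Ah

22.07 Ah


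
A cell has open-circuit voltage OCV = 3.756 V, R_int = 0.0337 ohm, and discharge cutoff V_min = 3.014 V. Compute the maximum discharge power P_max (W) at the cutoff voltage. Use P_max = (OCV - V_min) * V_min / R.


P_max = (OCV - V_min) * V_min / R = (3.756 - 3.014) * 3.014 / 0.0337 = 0.742 * 3.014 / 0.0337 = 66.36 W

66.36 W


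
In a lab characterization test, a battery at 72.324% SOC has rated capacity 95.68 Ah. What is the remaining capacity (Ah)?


remaining = SOC / 100 * total = 72.324 / 100 * 95.68 = 69.20 Ah

69.20 Ah


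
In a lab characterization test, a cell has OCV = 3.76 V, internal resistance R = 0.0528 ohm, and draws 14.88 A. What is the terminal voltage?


V = OCV - I*R = 3.76 - 14.88 * 0.0528 = 2.974 V

2.974 V


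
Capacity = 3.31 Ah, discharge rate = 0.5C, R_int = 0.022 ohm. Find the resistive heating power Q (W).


Step 1: I = C_rate * capacity = 0.5 * 3.31 = 1.655 A
Step 2: Q = I^2 * R = 1.655^2 * 0.022 = 2.739 * 0.022 = 0.06026 W

0.06026 W


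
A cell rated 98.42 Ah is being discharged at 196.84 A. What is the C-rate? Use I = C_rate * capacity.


Rearranging: C_rate = 196.84 / 98.42 = 2C

2C


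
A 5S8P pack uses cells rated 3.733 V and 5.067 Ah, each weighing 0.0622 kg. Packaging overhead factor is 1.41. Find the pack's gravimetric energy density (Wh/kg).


Step 1: V_pack = 5 * 3.733 = 18.665 V
Step 2: C_pack = 8 * 5.067 = 40.536 Ah
Step 3: E_pack = V_pack * C_pack = 18.665 * 40.536 = 756.6 Wh
Step 4: m_pack = 5 * 8 * 0.0622 * 1.41 = 3.5081 kg
Step 5: ED = E_pack / m_pack = 756.6 / 3.5081 = 215.7 Wh/kg

215.7 Wh/kg


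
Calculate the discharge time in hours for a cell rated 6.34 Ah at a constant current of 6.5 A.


t = capacity / current = 6.34 / 6.5 = 0.9754 hr

0.9754 hr


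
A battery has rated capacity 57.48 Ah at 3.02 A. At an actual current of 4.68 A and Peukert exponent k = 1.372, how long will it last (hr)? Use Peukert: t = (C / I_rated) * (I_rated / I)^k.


Step 1: t_rated = C / I_rated = 57.48 / 3.02 = 19.033 hr
Step 2: ratio = 3.02 / 4.68 = 0.6453
Step 3: ratio^k = 0.6453^1.372 = 0.54827
Step 4: t = t_rated * ratio^k = 19.033 * 0.54827 = 10.44 hr

10.44 hr


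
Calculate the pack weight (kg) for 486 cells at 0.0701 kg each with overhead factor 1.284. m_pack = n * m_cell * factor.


m_pack = n * m_cell * overhead = 486 * 0.0701 * 1.284 = 43.74 kg

43.74 kg


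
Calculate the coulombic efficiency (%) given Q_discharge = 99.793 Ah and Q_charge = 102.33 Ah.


Coulombic efficiency = 99.793/102.33 * 100% = 97.52%

97.52%


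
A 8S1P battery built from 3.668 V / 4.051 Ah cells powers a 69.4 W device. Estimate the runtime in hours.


Step 1: E_pack = Ns * V_cell * Np * C_cell = 8 * 3.668 * 1 * 4.051 = 118.87 Wh
Step 2: t = E_pack / P = 118.87 / 69.4 = 1.713 hr

1.713 hr


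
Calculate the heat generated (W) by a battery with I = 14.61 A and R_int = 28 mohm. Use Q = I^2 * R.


Convert: R = 28 mohm = 0.028 ohm
Q = I^2 * R = 14.61^2 * 0.028 = 5.977 W

5.977 W


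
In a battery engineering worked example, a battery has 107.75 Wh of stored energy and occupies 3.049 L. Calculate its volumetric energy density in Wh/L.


Volumetric ED = 107.75 Wh / 3.049 L = 35.34 Wh/L

35.34 Wh/L


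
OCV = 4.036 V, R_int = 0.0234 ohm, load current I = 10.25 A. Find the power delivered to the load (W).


Step 1: V_terminal = OCV - I*R = 4.036 - 10.25 * 0.0234 = 3.7962 V
Step 2: P_out = V_terminal * I = 3.7962 * 10.25 = 38.91 W

38.91 W


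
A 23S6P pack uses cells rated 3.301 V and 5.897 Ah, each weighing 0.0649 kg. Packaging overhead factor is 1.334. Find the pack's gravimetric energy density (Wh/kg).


Step 1: V_pack = 23 * 3.301 = 75.923 V
Step 2: C_pack = 6 * 5.897 = 35.382 Ah
Step 3: E_pack = V_pack * C_pack = 75.923 * 35.382 = 2686.3 Wh
Step 4: m_pack = 23 * 6 * 0.0649 * 1.334 = 11.948 kg
Step 5: ED = E_pack / m_pack = 2686.3 / 11.948 = 224.8 Wh/kg

224.8 Wh/kg


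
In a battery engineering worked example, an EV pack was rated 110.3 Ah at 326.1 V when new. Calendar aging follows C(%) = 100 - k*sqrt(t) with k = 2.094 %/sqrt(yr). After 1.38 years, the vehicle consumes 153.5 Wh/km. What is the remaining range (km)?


Step 1: capacity retention = 100 - 2.094 * sqrt(1.38) = 100 - 2.094 * 1.1747 = 97.54%
Step 2: C_now = 110.3 * 97.54/100 = 107.59 Ah
Step 3: E_pack = V * C_now = 326.1 * 107.59 = 35085 Wh
Step 4: range = E_pack / consumption = 35085 / 153.5 = 228.6 km

228.6 km


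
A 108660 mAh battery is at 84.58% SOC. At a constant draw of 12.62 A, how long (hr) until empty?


Convert: C_total = 108660 mAh = 108.66 Ah
Step 1: remaining = SOC/100 * C_total = 84.58/100 * 108.66 = 91.905 Ah
Step 2: t = remaining / I = 91.905 / 12.62 = 7.282 hr

7.282 hr


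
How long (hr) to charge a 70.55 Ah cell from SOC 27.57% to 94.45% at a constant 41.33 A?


delta_Ah = 70.55 * (94.45 - 27.57) / 100 = 47.184 Ah
t = delta_Ah / I = 47.184 / 41.33 = 1.142 hr

1.142 hr


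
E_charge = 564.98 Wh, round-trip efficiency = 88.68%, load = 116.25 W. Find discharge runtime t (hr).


Step 1: E_discharge = eta/100 * E_charge = 88.68/100 * 564.98 = 501.02 Wh
Step 2: t = E_discharge / P = 501.02 / 116.25 = 4.310 hr

4.310 hr


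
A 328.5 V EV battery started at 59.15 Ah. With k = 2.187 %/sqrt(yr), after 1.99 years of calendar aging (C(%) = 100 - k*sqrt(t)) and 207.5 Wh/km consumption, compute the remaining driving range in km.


Step 1: capacity retention = 100 - 2.187 * sqrt(1.99) = 100 - 2.187 * 1.4107 = 96.915%
Step 2: C_now = 59.15 * 96.915/100 = 57.325 Ah
Step 3: E_pack = V * C_now = 328.5 * 57.325 = 18831 Wh
Step 4: range = E_pack / consumption = 18831 / 207.5 = 90.75 km

90.75 km


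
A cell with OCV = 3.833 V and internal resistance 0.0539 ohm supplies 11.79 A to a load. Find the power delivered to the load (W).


Step 1: V_terminal = OCV - I*R = 3.833 - 11.79 * 0.0539 = 3.1975 V
Step 2: P_out = V_terminal * I = 3.1975 * 11.79 = 37.70 W

37.70 W


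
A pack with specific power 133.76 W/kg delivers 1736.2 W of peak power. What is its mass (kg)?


m = P / SP = 1736.2 / 133.76 = 12.98 kg

12.98 kg


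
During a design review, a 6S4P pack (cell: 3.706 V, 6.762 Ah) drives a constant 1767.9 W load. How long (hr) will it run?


Step 1: E_pack = Ns * V_cell * Np * C_cell = 6 * 3.706 * 4 * 6.762 = 601.44 Wh
Step 2: t = E_pack / P = 601.44 / 1767.9 = 0.3402 hr

0.3402 hr


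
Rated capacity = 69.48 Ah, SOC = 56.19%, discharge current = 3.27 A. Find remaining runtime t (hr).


Step 1: remaining = SOC/100 * C_total = 56.19/100 * 69.48 = 39.041 Ah
Step 2: t = remaining / I = 39.041 / 3.27 = 11.94 hr

11.94 hr


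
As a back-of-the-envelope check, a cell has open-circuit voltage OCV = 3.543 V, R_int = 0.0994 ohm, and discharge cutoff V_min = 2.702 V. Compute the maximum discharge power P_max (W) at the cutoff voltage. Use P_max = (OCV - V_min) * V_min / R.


P_max = (OCV - V_min) * V_min / R = (3.543 - 2.702) * 2.702 / 0.0994 = 0.841 * 2.702 / 0.0994 = 22.86 W

22.86 W


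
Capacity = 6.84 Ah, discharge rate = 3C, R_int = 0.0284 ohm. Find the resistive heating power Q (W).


Step 1: I = C_rate * capacity = 3 * 6.84 = 20.52 A
Step 2: Q = I^2 * R = 20.52^2 * 0.0284 = 421.07 * 0.0284 = 11.96 W

11.96 W


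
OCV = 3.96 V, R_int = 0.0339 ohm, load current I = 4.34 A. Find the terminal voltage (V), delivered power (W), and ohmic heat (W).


Step 1: V_terminal = OCV - I*R = 3.96 - 4.34 * 0.0339 = 3.8129 V
Step 2: P_out = V_terminal * I = 3.8129 * 4.34 = 16.55 W
Step 3: Q = I^2 * R = 4.34^2 * 0.0339 = 0.6385 W

V=3.8129 V, P=16.55 W, Q=0.6385 W


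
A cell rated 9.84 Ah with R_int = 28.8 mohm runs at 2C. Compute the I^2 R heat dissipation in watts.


Convert: R = 28.8 mohm = 0.0288 ohm
Step 1: I = C_rate * capacity = 2 * 9.84 = 19.68 A
Step 2: Q = I^2 * R = 19.68^2 * 0.0288 = 387.3 * 0.0288 = 11.15 W

11.15 W


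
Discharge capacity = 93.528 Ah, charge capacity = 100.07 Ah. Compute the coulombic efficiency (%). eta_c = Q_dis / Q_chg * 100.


Coulombic efficiency = 93.528/100.07 * 100% = 93.46%

93.46%


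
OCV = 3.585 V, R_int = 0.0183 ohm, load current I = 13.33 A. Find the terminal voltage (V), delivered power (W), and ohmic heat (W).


Step 1: V_terminal = OCV - I*R = 3.585 - 13.33 * 0.0183 = 3.3411 V
Step 2: P_out = V_terminal * I = 3.3411 * 13.33 = 44.54 W
Step 3: Q = I^2 * R = 13.33^2 * 0.0183 = 3.252 W

V=3.3411 V, P=44.54 W, Q=3.252 W


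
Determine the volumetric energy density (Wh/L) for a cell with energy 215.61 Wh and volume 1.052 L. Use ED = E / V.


Volumetric ED = 215.61 Wh / 1.052 L = 205.0 Wh/L

205.0 Wh/L


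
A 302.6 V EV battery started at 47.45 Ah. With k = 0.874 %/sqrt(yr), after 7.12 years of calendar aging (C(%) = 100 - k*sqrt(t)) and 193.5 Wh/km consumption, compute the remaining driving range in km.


Step 1: capacity retention = 100 - 0.874 * sqrt(7.12) = 100 - 0.874 * 2.6683 = 97.668%
Step 2: C_now = 47.45 * 97.668/100 = 46.343 Ah
Step 3: E_pack = V * C_now = 302.6 * 46.343 = 14023 Wh
Step 4: range = E_pack / consumption = 14023 / 193.5 = 72.47 km

72.47 km


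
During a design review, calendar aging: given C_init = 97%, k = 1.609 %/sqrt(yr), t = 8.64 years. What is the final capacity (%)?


sqrt(t) = sqrt(8.64) = 2.9394
C_final = 97 - 1.609 * 2.9394 = 92.27%

92.27%


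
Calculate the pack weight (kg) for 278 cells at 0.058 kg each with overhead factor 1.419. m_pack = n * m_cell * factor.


Cell mass sum = 278 * 0.058 = 16.124 kg
With overhead 1.419: m_pack = 16.124 * 1.419 = 22.88 kg

22.88 kg


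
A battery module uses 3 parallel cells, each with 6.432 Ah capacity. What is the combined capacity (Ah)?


Parallel capacities add: 3 * 6.432 Ah = 19.296 Ah

19.296 Ah


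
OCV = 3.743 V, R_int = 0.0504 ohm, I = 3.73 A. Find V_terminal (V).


IR drop = 3.73 * 0.0504 = 0.18799 V
V = 3.743 - 0.18799 = 3.555 V

3.555 V


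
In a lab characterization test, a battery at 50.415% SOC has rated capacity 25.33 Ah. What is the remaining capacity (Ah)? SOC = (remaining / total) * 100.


remaining = SOC / 100 * total = 50.415 / 100 * 25.33 = 12.77 Ah

12.77 Ah


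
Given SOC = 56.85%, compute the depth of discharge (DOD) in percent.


DOD = 100 - SOC = 100 - 56.85 = 43.15%

43.15%


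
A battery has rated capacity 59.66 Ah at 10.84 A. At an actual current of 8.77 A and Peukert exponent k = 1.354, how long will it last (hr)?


t_rated = C / I_rated = 59.66 / 10.84 = 5.5037 hr
(I_rated/I)^k = (1.236)^1.354 = 1.3323
t = t_rated * (I_rated/I)^k = 5.5037 * 1.3323 = 7.333 hr

7.333 hr


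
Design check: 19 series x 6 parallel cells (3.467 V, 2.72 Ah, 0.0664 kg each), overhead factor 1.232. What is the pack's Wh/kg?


Step 1: V_pack = 19 * 3.467 = 65.873 V
Step 2: C_pack = 6 * 2.72 = 16.32 Ah
Step 3: E_pack = V_pack * C_pack = 65.873 * 16.32 = 1075 Wh
Step 4: m_pack = 19 * 6 * 0.0664 * 1.232 = 9.3257 kg
Step 5: ED = E_pack / m_pack = 1075 / 9.3257 = 115.3 Wh/kg

115.3 Wh/kg


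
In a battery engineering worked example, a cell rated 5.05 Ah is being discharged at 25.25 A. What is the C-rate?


C_rate = I / capacity = 25.25 / 5.05 = 5C

5C


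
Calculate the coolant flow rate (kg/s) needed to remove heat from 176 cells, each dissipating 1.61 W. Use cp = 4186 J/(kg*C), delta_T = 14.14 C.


Q_total = 176 * 1.61 = 283.36 W
m_dot = Q_total / (cp * dT) = 283.36 / (4186 * 14.14) = 0.004787 kg/s

0.004787 kg/s


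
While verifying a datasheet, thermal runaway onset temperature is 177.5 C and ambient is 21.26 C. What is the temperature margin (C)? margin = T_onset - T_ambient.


margin = T_onset - T_ambient = 177.5 - 21.26 = 156.24 C

156.24 C


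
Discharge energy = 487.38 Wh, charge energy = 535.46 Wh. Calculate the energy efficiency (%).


Round-trip efficiency = 487.38/535.46 * 100% = 91.02%

91.02%


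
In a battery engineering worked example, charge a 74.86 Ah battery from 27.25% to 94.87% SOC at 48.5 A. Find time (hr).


delta_Ah = 74.86 * (94.87 - 27.25) / 100 = 50.62 Ah
t = delta_Ah / I = 50.62 / 48.5 = 1.044 hr

1.044 hr


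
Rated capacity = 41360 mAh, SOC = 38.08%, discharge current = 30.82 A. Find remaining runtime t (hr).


Convert: C_total = 41360 mAh = 41.36 Ah
Step 1: remaining = SOC/100 * C_total = 38.08/100 * 41.36 = 15.75 Ah
Step 2: t = remaining / I = 15.75 / 30.82 = 0.5110 hr

0.5110 hr


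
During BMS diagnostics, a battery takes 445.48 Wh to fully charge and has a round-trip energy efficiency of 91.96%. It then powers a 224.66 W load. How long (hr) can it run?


Step 1: E_discharge = eta/100 * E_charge = 91.96/100 * 445.48 = 409.66 Wh
Step 2: t = E_discharge / P = 409.66 / 224.66 = 1.823 hr

1.823 hr


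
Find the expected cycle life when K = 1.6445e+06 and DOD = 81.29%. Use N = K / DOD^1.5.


DOD^1.5 = 732.92
N = K / DOD^1.5 = 1.6445e+06 / 732.92 = 2244

2244 cycles


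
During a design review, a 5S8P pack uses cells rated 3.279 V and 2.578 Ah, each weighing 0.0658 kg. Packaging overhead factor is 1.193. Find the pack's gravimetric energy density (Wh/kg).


Step 1: V_pack = 5 * 3.279 = 16.395 V
Step 2: C_pack = 8 * 2.578 = 20.624 Ah
Step 3: E_pack = V_pack * C_pack = 16.395 * 20.624 = 338.13 Wh
Step 4: m_pack = 5 * 8 * 0.0658 * 1.193 = 3.14 kg
Step 5: ED = E_pack / m_pack = 338.13 / 3.14 = 107.7 Wh/kg

107.7 Wh/kg


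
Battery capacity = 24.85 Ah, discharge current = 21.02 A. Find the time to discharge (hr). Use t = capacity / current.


t = capacity / current = 24.85 / 21.02 = 1.182 hr

1.182 hr


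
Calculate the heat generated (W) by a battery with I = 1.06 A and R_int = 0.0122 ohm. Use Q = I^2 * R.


I^2 = 1.1236
Q = 1.1236 * 0.0122 = 0.01371 W

0.01371 W


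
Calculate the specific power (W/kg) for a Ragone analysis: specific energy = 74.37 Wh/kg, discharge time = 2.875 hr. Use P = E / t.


Specific power = 74.37 Wh/kg / 2.875 hr = 25.87 W/kg

25.87 W/kg


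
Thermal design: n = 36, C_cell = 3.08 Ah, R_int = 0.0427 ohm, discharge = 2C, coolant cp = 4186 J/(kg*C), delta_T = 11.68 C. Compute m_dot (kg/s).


Step 1: I = 2 * 3.08 = 6.16 A
Step 2: Q_cell = I^2 * R = 6.16^2 * 0.0427 = 1.6203 W
Step 3: Q_total = 36 * 1.6203 = 58.331 W
Step 4: m_dot = Q_total / (cp * dT) = 58.331 / (4186 * 11.68) = 0.001193 kg/s

0.001193 kg/s


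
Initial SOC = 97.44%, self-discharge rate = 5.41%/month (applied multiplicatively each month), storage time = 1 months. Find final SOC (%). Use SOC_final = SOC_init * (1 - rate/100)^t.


Monthly retention factor = 1 - 5.41/100 = 0.9459
Over 1 months: factor^1 = 0.9459
SOC_final = 97.44 * 0.9459 = 92.17%

92.17%


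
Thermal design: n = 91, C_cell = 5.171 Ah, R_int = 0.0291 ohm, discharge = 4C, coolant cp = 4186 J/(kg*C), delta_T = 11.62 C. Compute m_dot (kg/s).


Step 1: I = 4 * 5.171 = 20.684 A
Step 2: Q_cell = I^2 * R = 20.684^2 * 0.0291 = 12.45 W
Step 3: Q_total = 91 * 12.45 = 1133 W
Step 4: m_dot = Q_total / (cp * dT) = 1133 / (4186 * 11.62) = 0.02329 kg/s

0.02329 kg/s


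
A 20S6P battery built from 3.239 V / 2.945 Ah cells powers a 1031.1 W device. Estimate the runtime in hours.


Step 1: E_pack = Ns * V_cell * Np * C_cell = 20 * 3.239 * 6 * 2.945 = 1144.7 Wh
Step 2: t = E_pack / P = 1144.7 / 1031.1 = 1.110 hr

1.110 hr


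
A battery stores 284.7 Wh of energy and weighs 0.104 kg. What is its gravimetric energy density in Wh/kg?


Specific energy = 284.7 Wh / 0.104 kg = 2738 Wh/kg

2738 Wh/kg


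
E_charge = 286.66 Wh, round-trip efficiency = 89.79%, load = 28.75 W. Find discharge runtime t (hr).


Step 1: E_discharge = eta/100 * E_charge = 89.79/100 * 286.66 = 257.39 Wh
Step 2: t = E_discharge / P = 257.39 / 28.75 = 8.953 hr

8.953 hr


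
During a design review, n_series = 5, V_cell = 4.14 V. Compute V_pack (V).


With 5 cells in series at 4.14 V each, V_pack = 20.7 V

20.7 V


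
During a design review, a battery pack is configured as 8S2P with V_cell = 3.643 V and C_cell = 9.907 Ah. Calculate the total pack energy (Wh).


V_pack = 8 * 3.643 = 29.144 V
C_pack = 2 * 9.907 = 19.814 Ah
E = V_pack * C_pack = 29.144 * 19.814 = 577.5 Wh

577.5 Wh


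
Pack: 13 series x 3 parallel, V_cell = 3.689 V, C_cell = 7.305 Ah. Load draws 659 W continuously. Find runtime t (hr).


Step 1: E_pack = Ns * V_cell * Np * C_cell = 13 * 3.689 * 3 * 7.305 = 1051 Wh
Step 2: t = E_pack / P = 1051 / 659 = 1.595 hr

1.595 hr


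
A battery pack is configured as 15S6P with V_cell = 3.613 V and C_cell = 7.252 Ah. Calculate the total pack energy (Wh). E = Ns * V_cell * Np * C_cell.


V_pack = 15 * 3.613 = 54.195 V
C_pack = 6 * 7.252 = 43.512 Ah
E = V_pack * C_pack = 54.195 * 43.512 = 2358 Wh

2358 Wh


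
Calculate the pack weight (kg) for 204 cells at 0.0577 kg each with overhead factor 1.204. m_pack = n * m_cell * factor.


m_pack = n * m_cell * overhead = 204 * 0.0577 * 1.204 = 14.17 kg

14.17 kg


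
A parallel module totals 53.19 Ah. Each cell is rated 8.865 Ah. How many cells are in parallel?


n = C_total / C_cell = 53.19 / 8.865 = 6

6


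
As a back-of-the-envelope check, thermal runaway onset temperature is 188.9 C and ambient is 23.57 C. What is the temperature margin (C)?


margin = T_onset - T_ambient = 188.9 - 23.57 = 165.33 C

165.33 C


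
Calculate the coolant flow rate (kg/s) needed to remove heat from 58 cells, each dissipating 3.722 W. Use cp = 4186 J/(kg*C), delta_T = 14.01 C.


Q_total = 58 * 3.722 = 215.88 W
m_dot = Q_total / (cp * dT) = 215.88 / (4186 * 14.01) = 0.003681 kg/s

0.003681 kg/s


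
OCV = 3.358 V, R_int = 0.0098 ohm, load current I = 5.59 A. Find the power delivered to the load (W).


Step 1: V_terminal = OCV - I*R = 3.358 - 5.59 * 0.0098 = 3.3032 V
Step 2: P_out = V_terminal * I = 3.3032 * 5.59 = 18.46 W

18.46 W


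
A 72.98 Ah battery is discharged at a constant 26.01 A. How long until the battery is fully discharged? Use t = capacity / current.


t = capacity / current = 72.98 / 26.01 = 2.806 hr

2.806 hr


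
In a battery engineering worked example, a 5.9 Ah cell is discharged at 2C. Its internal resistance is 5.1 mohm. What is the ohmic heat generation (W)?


Convert: R = 5.1 mohm = 0.0051 ohm
Step 1: I = C_rate * capacity = 2 * 5.9 = 11.8 A
Step 2: Q = I^2 * R = 11.8^2 * 0.0051 = 139.24 * 0.0051 = 0.7101 W

0.7101 W


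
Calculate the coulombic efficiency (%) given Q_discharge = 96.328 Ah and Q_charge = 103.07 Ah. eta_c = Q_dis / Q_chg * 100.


Coulombic efficiency = 96.328/103.07 * 100% = 93.46%

93.46%


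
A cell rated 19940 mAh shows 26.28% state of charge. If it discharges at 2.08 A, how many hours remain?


Convert: C_total = 19940 mAh = 19.94 Ah
Step 1: remaining = SOC/100 * C_total = 26.28/100 * 19.94 = 5.2402 Ah
Step 2: t = remaining / I = 5.2402 / 2.08 = 2.519 hr

2.519 hr


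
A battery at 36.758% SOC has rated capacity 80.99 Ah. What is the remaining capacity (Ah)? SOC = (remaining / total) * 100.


remaining = SOC / 100 * total = 36.758 / 100 * 80.99 = 29.77 Ah

29.77 Ah


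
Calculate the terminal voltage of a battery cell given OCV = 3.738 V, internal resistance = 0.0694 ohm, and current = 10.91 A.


V = OCV - I*R = 3.738 - 10.91 * 0.0694 = 2.981 V

2.981 V


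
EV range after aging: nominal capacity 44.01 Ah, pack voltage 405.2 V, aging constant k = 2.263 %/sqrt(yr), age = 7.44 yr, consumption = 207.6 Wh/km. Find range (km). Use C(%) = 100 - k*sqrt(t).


Step 1: capacity retention = 100 - 2.263 * sqrt(7.44) = 100 - 2.263 * 2.7276 = 93.827%
Step 2: C_now = 44.01 * 93.827/100 = 41.293 Ah
Step 3: E_pack = V * C_now = 405.2 * 41.293 = 16732 Wh
Step 4: range = E_pack / consumption = 16732 / 207.6 = 80.60 km

80.60 km


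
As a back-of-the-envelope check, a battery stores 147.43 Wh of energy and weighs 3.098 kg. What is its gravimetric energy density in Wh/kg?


Specific energy = 147.43 Wh / 3.098 kg = 47.59 Wh/kg

47.59 Wh/kg


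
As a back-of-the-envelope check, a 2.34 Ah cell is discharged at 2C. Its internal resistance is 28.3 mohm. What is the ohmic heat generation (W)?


Convert: R = 28.3 mohm = 0.0283 ohm
Step 1: I = C_rate * capacity = 2 * 2.34 = 4.68 A
Step 2: Q = I^2 * R = 4.68^2 * 0.0283 = 21.902 * 0.0283 = 0.6198 W

0.6198 W


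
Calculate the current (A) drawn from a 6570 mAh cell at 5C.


Convert: capacity = 6570 mAh = 6.57 Ah
At 5C: I = 5 * 6.57 Ah = 32.85 A

32.85 A


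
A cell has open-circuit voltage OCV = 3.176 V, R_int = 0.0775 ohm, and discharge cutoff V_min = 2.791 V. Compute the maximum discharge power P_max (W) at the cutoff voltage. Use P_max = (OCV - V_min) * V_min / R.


P_max = (OCV - V_min) * V_min / R = (3.176 - 2.791) * 2.791 / 0.0775 = 0.385 * 2.791 / 0.0775 = 13.86 W

13.86 W


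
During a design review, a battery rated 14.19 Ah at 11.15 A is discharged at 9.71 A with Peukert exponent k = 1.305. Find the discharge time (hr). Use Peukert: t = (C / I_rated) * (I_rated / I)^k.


Step 1: t_rated = C / I_rated = 14.19 / 11.15 = 1.2726 hr
Step 2: ratio = 11.15 / 9.71 = 1.1483
Step 3: ratio^k = 1.1483^1.305 = 1.1978
Step 4: t = t_rated * ratio^k = 1.2726 * 1.1978 = 1.524 hr

1.524 hr


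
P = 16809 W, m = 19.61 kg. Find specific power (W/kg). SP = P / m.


SP = P / m = 16809 / 19.61 = 857.2 W/kg

857.2 W/kg


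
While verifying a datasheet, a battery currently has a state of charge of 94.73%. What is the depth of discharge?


DOD = 100 - SOC = 100 - 94.73 = 5.27%

5.27%


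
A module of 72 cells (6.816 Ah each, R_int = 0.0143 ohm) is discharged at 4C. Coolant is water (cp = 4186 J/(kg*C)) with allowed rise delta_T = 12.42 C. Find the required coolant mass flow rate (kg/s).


Step 1: I = 4 * 6.816 = 27.264 A
Step 2: Q_cell = I^2 * R = 27.264^2 * 0.0143 = 10.63 W
Step 3: Q_total = 72 * 10.63 = 765.36 W
Step 4: m_dot = Q_total / (cp * dT) = 765.36 / (4186 * 12.42) = 0.01472 kg/s

0.01472 kg/s


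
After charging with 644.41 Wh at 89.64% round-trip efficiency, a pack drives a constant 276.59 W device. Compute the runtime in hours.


Step 1: E_discharge = eta/100 * E_charge = 89.64/100 * 644.41 = 577.65 Wh
Step 2: t = E_discharge / P = 577.65 / 276.59 = 2.088 hr

2.088 hr


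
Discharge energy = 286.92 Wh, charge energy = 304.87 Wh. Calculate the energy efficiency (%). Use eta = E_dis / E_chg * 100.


Round-trip efficiency = 286.92/304.87 * 100% = 94.11%

94.11%


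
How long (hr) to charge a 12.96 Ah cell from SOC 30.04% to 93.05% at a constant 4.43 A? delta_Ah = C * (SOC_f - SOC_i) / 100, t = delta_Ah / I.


Step 1: dSOC = 93.05% - 30.04% = 63.01%
Step 2: delta_Ah = 12.96 * 63.01 / 100 = 8.1661 Ah
Step 3: t = 8.1661 / 4.43 = 1.843 hr

1.843 hr


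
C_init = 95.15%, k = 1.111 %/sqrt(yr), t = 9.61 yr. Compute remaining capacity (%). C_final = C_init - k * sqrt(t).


Step 1: sqrt(9.61 yr) = 3.1
Step 2: drop = 1.111 * 3.1 = 3.4441
Step 3: C_final = 95.15 - 3.4441 = 91.71%

91.71%


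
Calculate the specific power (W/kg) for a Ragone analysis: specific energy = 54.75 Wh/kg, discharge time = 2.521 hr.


P_specific = E / t = 54.75 / 2.521 = 21.72 W/kg

21.72 W/kg


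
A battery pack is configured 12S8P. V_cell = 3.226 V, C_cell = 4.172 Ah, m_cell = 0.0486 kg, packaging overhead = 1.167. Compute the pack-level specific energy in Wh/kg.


Step 1: V_pack = 12 * 3.226 = 38.712 V
Step 2: C_pack = 8 * 4.172 = 33.376 Ah
Step 3: E_pack = V_pack * C_pack = 38.712 * 33.376 = 1292.1 Wh
Step 4: m_pack = 12 * 8 * 0.0486 * 1.167 = 5.4448 kg
Step 5: ED = E_pack / m_pack = 1292.1 / 5.4448 = 237.3 Wh/kg

237.3 Wh/kg


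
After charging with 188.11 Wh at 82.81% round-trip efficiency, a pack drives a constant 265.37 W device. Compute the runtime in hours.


Step 1: E_discharge = eta/100 * E_charge = 82.81/100 * 188.11 = 155.77 Wh
Step 2: t = E_discharge / P = 155.77 / 265.37 = 0.5870 hr

0.5870 hr


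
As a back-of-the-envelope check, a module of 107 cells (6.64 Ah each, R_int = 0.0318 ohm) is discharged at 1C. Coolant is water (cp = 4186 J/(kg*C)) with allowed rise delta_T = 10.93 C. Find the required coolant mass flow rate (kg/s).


Step 1: I = 1 * 6.64 = 6.64 A
Step 2: Q_cell = I^2 * R = 6.64^2 * 0.0318 = 1.402 W
Step 3: Q_total = 107 * 1.402 = 150.01 W
Step 4: m_dot = Q_total / (cp * dT) = 150.01 / (4186 * 10.93) = 0.003279 kg/s

0.003279 kg/s


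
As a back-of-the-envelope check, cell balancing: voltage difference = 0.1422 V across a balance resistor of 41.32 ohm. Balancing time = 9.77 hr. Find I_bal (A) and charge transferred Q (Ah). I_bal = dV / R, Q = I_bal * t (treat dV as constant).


I_bal = dV / R = 0.1422 / 41.32 = 0.0034414 A
Q = I_bal * t = 0.0034414 * 9.77 = 0.03362 Ah

I=0.0034414 A, Q=0.03362 Ah


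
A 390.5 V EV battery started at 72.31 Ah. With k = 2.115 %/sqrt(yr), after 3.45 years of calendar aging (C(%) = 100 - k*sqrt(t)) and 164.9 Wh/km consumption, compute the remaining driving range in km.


Step 1: capacity retention = 100 - 2.115 * sqrt(3.45) = 100 - 2.115 * 1.8574 = 96.072%
Step 2: C_now = 72.31 * 96.072/100 = 69.47 Ah
Step 3: E_pack = V * C_now = 390.5 * 69.47 = 27128 Wh
Step 4: range = E_pack / consumption = 27128 / 164.9 = 164.5 km

164.5 km


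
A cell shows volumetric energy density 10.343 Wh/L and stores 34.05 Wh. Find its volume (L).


V = E / ED = 34.05 / 10.343 = 3.292 L

3.292 L


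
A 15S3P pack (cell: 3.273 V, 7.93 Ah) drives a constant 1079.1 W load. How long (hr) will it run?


Step 1: E_pack = Ns * V_cell * Np * C_cell = 15 * 3.273 * 3 * 7.93 = 1168 Wh
Step 2: t = E_pack / P = 1168 / 1079.1 = 1.082 hr

1.082 hr


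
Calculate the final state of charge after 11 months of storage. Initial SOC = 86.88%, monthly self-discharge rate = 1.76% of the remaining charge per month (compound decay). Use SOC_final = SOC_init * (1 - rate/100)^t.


decay = (1 - 1.76/100)^11 = 0.82257
SOC_final = 86.88 * 0.82257 = 71.46%

71.46%


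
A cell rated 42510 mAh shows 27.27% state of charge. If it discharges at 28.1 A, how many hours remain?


Convert: C_total = 42510 mAh = 42.51 Ah
Step 1: remaining = SOC/100 * C_total = 27.27/100 * 42.51 = 11.592 Ah
Step 2: t = remaining / I = 11.592 / 28.1 = 0.4125 hr

0.4125 hr


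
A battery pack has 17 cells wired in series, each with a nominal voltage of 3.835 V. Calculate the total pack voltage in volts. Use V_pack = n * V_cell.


With 17 cells in series at 3.835 V each, V_pack = 65.195 V

65.195 V


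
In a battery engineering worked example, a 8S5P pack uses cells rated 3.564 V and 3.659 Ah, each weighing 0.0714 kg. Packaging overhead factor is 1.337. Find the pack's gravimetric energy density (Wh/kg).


Step 1: V_pack = 8 * 3.564 = 28.512 V
Step 2: C_pack = 5 * 3.659 = 18.295 Ah
Step 3: E_pack = V_pack * C_pack = 28.512 * 18.295 = 521.63 Wh
Step 4: m_pack = 8 * 5 * 0.0714 * 1.337 = 3.8185 kg
Step 5: ED = E_pack / m_pack = 521.63 / 3.8185 = 136.6 Wh/kg

136.6 Wh/kg
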